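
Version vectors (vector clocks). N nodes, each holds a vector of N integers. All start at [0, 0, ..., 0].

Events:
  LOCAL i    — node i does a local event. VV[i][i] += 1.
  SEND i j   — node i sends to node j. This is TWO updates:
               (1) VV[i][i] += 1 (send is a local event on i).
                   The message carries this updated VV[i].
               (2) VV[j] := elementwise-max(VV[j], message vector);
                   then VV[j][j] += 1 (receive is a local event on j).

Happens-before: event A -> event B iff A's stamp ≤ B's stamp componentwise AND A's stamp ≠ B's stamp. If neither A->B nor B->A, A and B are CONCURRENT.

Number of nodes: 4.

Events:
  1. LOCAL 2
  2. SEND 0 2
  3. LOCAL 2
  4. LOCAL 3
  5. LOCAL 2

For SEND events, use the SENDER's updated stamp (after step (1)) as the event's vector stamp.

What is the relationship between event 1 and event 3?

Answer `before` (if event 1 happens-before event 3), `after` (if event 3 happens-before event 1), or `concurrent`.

Initial: VV[0]=[0, 0, 0, 0]
Initial: VV[1]=[0, 0, 0, 0]
Initial: VV[2]=[0, 0, 0, 0]
Initial: VV[3]=[0, 0, 0, 0]
Event 1: LOCAL 2: VV[2][2]++ -> VV[2]=[0, 0, 1, 0]
Event 2: SEND 0->2: VV[0][0]++ -> VV[0]=[1, 0, 0, 0], msg_vec=[1, 0, 0, 0]; VV[2]=max(VV[2],msg_vec) then VV[2][2]++ -> VV[2]=[1, 0, 2, 0]
Event 3: LOCAL 2: VV[2][2]++ -> VV[2]=[1, 0, 3, 0]
Event 4: LOCAL 3: VV[3][3]++ -> VV[3]=[0, 0, 0, 1]
Event 5: LOCAL 2: VV[2][2]++ -> VV[2]=[1, 0, 4, 0]
Event 1 stamp: [0, 0, 1, 0]
Event 3 stamp: [1, 0, 3, 0]
[0, 0, 1, 0] <= [1, 0, 3, 0]? True
[1, 0, 3, 0] <= [0, 0, 1, 0]? False
Relation: before

Answer: before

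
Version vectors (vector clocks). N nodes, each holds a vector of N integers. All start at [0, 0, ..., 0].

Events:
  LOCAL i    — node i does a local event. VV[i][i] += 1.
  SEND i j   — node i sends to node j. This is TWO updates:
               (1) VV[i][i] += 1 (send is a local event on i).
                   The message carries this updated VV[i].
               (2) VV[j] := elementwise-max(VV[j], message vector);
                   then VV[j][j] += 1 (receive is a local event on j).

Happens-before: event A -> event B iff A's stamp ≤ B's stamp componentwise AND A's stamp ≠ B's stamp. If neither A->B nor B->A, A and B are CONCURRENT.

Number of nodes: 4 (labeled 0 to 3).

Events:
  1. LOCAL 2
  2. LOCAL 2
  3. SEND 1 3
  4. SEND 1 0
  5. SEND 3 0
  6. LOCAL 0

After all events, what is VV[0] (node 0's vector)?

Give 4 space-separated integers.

Initial: VV[0]=[0, 0, 0, 0]
Initial: VV[1]=[0, 0, 0, 0]
Initial: VV[2]=[0, 0, 0, 0]
Initial: VV[3]=[0, 0, 0, 0]
Event 1: LOCAL 2: VV[2][2]++ -> VV[2]=[0, 0, 1, 0]
Event 2: LOCAL 2: VV[2][2]++ -> VV[2]=[0, 0, 2, 0]
Event 3: SEND 1->3: VV[1][1]++ -> VV[1]=[0, 1, 0, 0], msg_vec=[0, 1, 0, 0]; VV[3]=max(VV[3],msg_vec) then VV[3][3]++ -> VV[3]=[0, 1, 0, 1]
Event 4: SEND 1->0: VV[1][1]++ -> VV[1]=[0, 2, 0, 0], msg_vec=[0, 2, 0, 0]; VV[0]=max(VV[0],msg_vec) then VV[0][0]++ -> VV[0]=[1, 2, 0, 0]
Event 5: SEND 3->0: VV[3][3]++ -> VV[3]=[0, 1, 0, 2], msg_vec=[0, 1, 0, 2]; VV[0]=max(VV[0],msg_vec) then VV[0][0]++ -> VV[0]=[2, 2, 0, 2]
Event 6: LOCAL 0: VV[0][0]++ -> VV[0]=[3, 2, 0, 2]
Final vectors: VV[0]=[3, 2, 0, 2]; VV[1]=[0, 2, 0, 0]; VV[2]=[0, 0, 2, 0]; VV[3]=[0, 1, 0, 2]

Answer: 3 2 0 2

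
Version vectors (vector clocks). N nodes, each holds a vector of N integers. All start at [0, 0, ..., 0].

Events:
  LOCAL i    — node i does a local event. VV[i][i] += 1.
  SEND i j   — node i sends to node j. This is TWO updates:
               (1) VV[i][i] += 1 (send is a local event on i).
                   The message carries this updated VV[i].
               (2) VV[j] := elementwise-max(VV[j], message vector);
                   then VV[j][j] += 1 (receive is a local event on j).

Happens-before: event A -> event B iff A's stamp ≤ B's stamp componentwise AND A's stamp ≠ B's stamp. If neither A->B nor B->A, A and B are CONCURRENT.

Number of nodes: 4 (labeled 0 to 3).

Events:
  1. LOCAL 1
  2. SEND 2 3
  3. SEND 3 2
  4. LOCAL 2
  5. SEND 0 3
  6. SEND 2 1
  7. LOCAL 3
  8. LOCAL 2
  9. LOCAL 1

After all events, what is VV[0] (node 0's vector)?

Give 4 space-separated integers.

Initial: VV[0]=[0, 0, 0, 0]
Initial: VV[1]=[0, 0, 0, 0]
Initial: VV[2]=[0, 0, 0, 0]
Initial: VV[3]=[0, 0, 0, 0]
Event 1: LOCAL 1: VV[1][1]++ -> VV[1]=[0, 1, 0, 0]
Event 2: SEND 2->3: VV[2][2]++ -> VV[2]=[0, 0, 1, 0], msg_vec=[0, 0, 1, 0]; VV[3]=max(VV[3],msg_vec) then VV[3][3]++ -> VV[3]=[0, 0, 1, 1]
Event 3: SEND 3->2: VV[3][3]++ -> VV[3]=[0, 0, 1, 2], msg_vec=[0, 0, 1, 2]; VV[2]=max(VV[2],msg_vec) then VV[2][2]++ -> VV[2]=[0, 0, 2, 2]
Event 4: LOCAL 2: VV[2][2]++ -> VV[2]=[0, 0, 3, 2]
Event 5: SEND 0->3: VV[0][0]++ -> VV[0]=[1, 0, 0, 0], msg_vec=[1, 0, 0, 0]; VV[3]=max(VV[3],msg_vec) then VV[3][3]++ -> VV[3]=[1, 0, 1, 3]
Event 6: SEND 2->1: VV[2][2]++ -> VV[2]=[0, 0, 4, 2], msg_vec=[0, 0, 4, 2]; VV[1]=max(VV[1],msg_vec) then VV[1][1]++ -> VV[1]=[0, 2, 4, 2]
Event 7: LOCAL 3: VV[3][3]++ -> VV[3]=[1, 0, 1, 4]
Event 8: LOCAL 2: VV[2][2]++ -> VV[2]=[0, 0, 5, 2]
Event 9: LOCAL 1: VV[1][1]++ -> VV[1]=[0, 3, 4, 2]
Final vectors: VV[0]=[1, 0, 0, 0]; VV[1]=[0, 3, 4, 2]; VV[2]=[0, 0, 5, 2]; VV[3]=[1, 0, 1, 4]

Answer: 1 0 0 0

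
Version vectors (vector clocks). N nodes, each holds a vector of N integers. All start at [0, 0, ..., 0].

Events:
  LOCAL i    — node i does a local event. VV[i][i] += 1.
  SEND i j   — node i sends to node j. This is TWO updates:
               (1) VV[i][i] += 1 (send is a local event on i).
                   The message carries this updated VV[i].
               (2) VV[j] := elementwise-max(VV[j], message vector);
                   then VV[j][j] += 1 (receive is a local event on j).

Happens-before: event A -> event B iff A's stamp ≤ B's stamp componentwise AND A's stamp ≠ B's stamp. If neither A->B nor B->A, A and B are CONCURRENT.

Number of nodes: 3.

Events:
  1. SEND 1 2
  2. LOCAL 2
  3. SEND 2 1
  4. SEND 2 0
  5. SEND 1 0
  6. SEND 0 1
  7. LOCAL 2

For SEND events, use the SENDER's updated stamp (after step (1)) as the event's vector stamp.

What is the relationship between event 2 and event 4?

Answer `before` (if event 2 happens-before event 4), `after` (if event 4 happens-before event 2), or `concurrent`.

Answer: before

Derivation:
Initial: VV[0]=[0, 0, 0]
Initial: VV[1]=[0, 0, 0]
Initial: VV[2]=[0, 0, 0]
Event 1: SEND 1->2: VV[1][1]++ -> VV[1]=[0, 1, 0], msg_vec=[0, 1, 0]; VV[2]=max(VV[2],msg_vec) then VV[2][2]++ -> VV[2]=[0, 1, 1]
Event 2: LOCAL 2: VV[2][2]++ -> VV[2]=[0, 1, 2]
Event 3: SEND 2->1: VV[2][2]++ -> VV[2]=[0, 1, 3], msg_vec=[0, 1, 3]; VV[1]=max(VV[1],msg_vec) then VV[1][1]++ -> VV[1]=[0, 2, 3]
Event 4: SEND 2->0: VV[2][2]++ -> VV[2]=[0, 1, 4], msg_vec=[0, 1, 4]; VV[0]=max(VV[0],msg_vec) then VV[0][0]++ -> VV[0]=[1, 1, 4]
Event 5: SEND 1->0: VV[1][1]++ -> VV[1]=[0, 3, 3], msg_vec=[0, 3, 3]; VV[0]=max(VV[0],msg_vec) then VV[0][0]++ -> VV[0]=[2, 3, 4]
Event 6: SEND 0->1: VV[0][0]++ -> VV[0]=[3, 3, 4], msg_vec=[3, 3, 4]; VV[1]=max(VV[1],msg_vec) then VV[1][1]++ -> VV[1]=[3, 4, 4]
Event 7: LOCAL 2: VV[2][2]++ -> VV[2]=[0, 1, 5]
Event 2 stamp: [0, 1, 2]
Event 4 stamp: [0, 1, 4]
[0, 1, 2] <= [0, 1, 4]? True
[0, 1, 4] <= [0, 1, 2]? False
Relation: before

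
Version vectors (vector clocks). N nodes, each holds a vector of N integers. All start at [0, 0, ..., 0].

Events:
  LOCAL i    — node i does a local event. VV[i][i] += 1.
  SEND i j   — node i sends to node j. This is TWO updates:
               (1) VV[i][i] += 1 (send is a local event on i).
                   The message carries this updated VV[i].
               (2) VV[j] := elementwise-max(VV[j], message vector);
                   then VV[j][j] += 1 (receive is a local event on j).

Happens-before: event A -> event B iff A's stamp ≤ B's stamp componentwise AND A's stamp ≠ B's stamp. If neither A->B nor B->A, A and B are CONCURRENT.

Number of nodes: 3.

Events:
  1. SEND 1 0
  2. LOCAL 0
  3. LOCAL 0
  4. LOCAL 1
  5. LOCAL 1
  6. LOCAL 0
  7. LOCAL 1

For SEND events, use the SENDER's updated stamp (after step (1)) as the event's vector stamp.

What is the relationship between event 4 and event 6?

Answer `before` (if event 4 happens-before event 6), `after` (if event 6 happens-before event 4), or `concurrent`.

Initial: VV[0]=[0, 0, 0]
Initial: VV[1]=[0, 0, 0]
Initial: VV[2]=[0, 0, 0]
Event 1: SEND 1->0: VV[1][1]++ -> VV[1]=[0, 1, 0], msg_vec=[0, 1, 0]; VV[0]=max(VV[0],msg_vec) then VV[0][0]++ -> VV[0]=[1, 1, 0]
Event 2: LOCAL 0: VV[0][0]++ -> VV[0]=[2, 1, 0]
Event 3: LOCAL 0: VV[0][0]++ -> VV[0]=[3, 1, 0]
Event 4: LOCAL 1: VV[1][1]++ -> VV[1]=[0, 2, 0]
Event 5: LOCAL 1: VV[1][1]++ -> VV[1]=[0, 3, 0]
Event 6: LOCAL 0: VV[0][0]++ -> VV[0]=[4, 1, 0]
Event 7: LOCAL 1: VV[1][1]++ -> VV[1]=[0, 4, 0]
Event 4 stamp: [0, 2, 0]
Event 6 stamp: [4, 1, 0]
[0, 2, 0] <= [4, 1, 0]? False
[4, 1, 0] <= [0, 2, 0]? False
Relation: concurrent

Answer: concurrent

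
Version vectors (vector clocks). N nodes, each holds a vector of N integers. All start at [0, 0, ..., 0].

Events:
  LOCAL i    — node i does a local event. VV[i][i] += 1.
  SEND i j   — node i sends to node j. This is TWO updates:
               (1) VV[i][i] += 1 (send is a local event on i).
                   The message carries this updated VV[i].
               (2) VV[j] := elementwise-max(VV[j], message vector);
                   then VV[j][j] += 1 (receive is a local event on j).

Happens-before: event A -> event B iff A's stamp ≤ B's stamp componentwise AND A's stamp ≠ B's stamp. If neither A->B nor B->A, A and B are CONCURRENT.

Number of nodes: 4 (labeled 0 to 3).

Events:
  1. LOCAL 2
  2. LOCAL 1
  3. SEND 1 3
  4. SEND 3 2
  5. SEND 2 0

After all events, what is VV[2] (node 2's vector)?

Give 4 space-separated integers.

Answer: 0 2 3 2

Derivation:
Initial: VV[0]=[0, 0, 0, 0]
Initial: VV[1]=[0, 0, 0, 0]
Initial: VV[2]=[0, 0, 0, 0]
Initial: VV[3]=[0, 0, 0, 0]
Event 1: LOCAL 2: VV[2][2]++ -> VV[2]=[0, 0, 1, 0]
Event 2: LOCAL 1: VV[1][1]++ -> VV[1]=[0, 1, 0, 0]
Event 3: SEND 1->3: VV[1][1]++ -> VV[1]=[0, 2, 0, 0], msg_vec=[0, 2, 0, 0]; VV[3]=max(VV[3],msg_vec) then VV[3][3]++ -> VV[3]=[0, 2, 0, 1]
Event 4: SEND 3->2: VV[3][3]++ -> VV[3]=[0, 2, 0, 2], msg_vec=[0, 2, 0, 2]; VV[2]=max(VV[2],msg_vec) then VV[2][2]++ -> VV[2]=[0, 2, 2, 2]
Event 5: SEND 2->0: VV[2][2]++ -> VV[2]=[0, 2, 3, 2], msg_vec=[0, 2, 3, 2]; VV[0]=max(VV[0],msg_vec) then VV[0][0]++ -> VV[0]=[1, 2, 3, 2]
Final vectors: VV[0]=[1, 2, 3, 2]; VV[1]=[0, 2, 0, 0]; VV[2]=[0, 2, 3, 2]; VV[3]=[0, 2, 0, 2]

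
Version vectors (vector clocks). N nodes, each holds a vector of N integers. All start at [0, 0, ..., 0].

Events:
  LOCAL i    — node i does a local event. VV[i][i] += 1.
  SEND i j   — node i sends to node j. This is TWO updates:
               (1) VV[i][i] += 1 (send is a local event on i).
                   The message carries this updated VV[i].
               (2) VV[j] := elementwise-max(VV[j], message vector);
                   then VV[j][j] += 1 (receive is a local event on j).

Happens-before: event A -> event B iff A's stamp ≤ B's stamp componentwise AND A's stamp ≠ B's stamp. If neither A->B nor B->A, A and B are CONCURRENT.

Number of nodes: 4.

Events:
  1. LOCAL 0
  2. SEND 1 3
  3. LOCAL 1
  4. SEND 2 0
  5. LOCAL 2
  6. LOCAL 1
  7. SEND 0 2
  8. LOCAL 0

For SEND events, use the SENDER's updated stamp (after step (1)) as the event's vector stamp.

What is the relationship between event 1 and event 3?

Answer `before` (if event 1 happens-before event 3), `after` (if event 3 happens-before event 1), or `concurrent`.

Initial: VV[0]=[0, 0, 0, 0]
Initial: VV[1]=[0, 0, 0, 0]
Initial: VV[2]=[0, 0, 0, 0]
Initial: VV[3]=[0, 0, 0, 0]
Event 1: LOCAL 0: VV[0][0]++ -> VV[0]=[1, 0, 0, 0]
Event 2: SEND 1->3: VV[1][1]++ -> VV[1]=[0, 1, 0, 0], msg_vec=[0, 1, 0, 0]; VV[3]=max(VV[3],msg_vec) then VV[3][3]++ -> VV[3]=[0, 1, 0, 1]
Event 3: LOCAL 1: VV[1][1]++ -> VV[1]=[0, 2, 0, 0]
Event 4: SEND 2->0: VV[2][2]++ -> VV[2]=[0, 0, 1, 0], msg_vec=[0, 0, 1, 0]; VV[0]=max(VV[0],msg_vec) then VV[0][0]++ -> VV[0]=[2, 0, 1, 0]
Event 5: LOCAL 2: VV[2][2]++ -> VV[2]=[0, 0, 2, 0]
Event 6: LOCAL 1: VV[1][1]++ -> VV[1]=[0, 3, 0, 0]
Event 7: SEND 0->2: VV[0][0]++ -> VV[0]=[3, 0, 1, 0], msg_vec=[3, 0, 1, 0]; VV[2]=max(VV[2],msg_vec) then VV[2][2]++ -> VV[2]=[3, 0, 3, 0]
Event 8: LOCAL 0: VV[0][0]++ -> VV[0]=[4, 0, 1, 0]
Event 1 stamp: [1, 0, 0, 0]
Event 3 stamp: [0, 2, 0, 0]
[1, 0, 0, 0] <= [0, 2, 0, 0]? False
[0, 2, 0, 0] <= [1, 0, 0, 0]? False
Relation: concurrent

Answer: concurrent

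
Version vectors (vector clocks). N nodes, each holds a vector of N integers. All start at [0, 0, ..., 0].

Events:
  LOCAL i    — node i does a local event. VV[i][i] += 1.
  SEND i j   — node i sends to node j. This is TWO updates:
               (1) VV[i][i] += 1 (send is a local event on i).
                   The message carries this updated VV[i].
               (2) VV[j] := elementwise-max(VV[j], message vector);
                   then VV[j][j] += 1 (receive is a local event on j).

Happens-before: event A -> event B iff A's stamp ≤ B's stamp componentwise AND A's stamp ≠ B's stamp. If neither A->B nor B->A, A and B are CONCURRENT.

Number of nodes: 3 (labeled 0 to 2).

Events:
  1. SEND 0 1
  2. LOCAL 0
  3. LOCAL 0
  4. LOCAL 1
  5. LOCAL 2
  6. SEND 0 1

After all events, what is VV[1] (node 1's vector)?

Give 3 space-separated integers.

Answer: 4 3 0

Derivation:
Initial: VV[0]=[0, 0, 0]
Initial: VV[1]=[0, 0, 0]
Initial: VV[2]=[0, 0, 0]
Event 1: SEND 0->1: VV[0][0]++ -> VV[0]=[1, 0, 0], msg_vec=[1, 0, 0]; VV[1]=max(VV[1],msg_vec) then VV[1][1]++ -> VV[1]=[1, 1, 0]
Event 2: LOCAL 0: VV[0][0]++ -> VV[0]=[2, 0, 0]
Event 3: LOCAL 0: VV[0][0]++ -> VV[0]=[3, 0, 0]
Event 4: LOCAL 1: VV[1][1]++ -> VV[1]=[1, 2, 0]
Event 5: LOCAL 2: VV[2][2]++ -> VV[2]=[0, 0, 1]
Event 6: SEND 0->1: VV[0][0]++ -> VV[0]=[4, 0, 0], msg_vec=[4, 0, 0]; VV[1]=max(VV[1],msg_vec) then VV[1][1]++ -> VV[1]=[4, 3, 0]
Final vectors: VV[0]=[4, 0, 0]; VV[1]=[4, 3, 0]; VV[2]=[0, 0, 1]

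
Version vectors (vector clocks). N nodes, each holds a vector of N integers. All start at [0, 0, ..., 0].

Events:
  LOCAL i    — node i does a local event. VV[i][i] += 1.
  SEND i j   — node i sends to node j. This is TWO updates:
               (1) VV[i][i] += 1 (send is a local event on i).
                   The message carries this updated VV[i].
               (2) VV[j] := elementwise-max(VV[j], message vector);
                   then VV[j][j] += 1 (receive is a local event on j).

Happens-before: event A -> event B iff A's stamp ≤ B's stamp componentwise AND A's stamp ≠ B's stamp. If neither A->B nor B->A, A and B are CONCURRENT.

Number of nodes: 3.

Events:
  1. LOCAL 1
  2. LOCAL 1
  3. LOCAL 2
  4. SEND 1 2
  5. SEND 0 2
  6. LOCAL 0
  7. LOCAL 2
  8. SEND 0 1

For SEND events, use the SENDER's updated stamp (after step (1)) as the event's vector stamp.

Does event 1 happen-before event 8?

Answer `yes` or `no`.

Initial: VV[0]=[0, 0, 0]
Initial: VV[1]=[0, 0, 0]
Initial: VV[2]=[0, 0, 0]
Event 1: LOCAL 1: VV[1][1]++ -> VV[1]=[0, 1, 0]
Event 2: LOCAL 1: VV[1][1]++ -> VV[1]=[0, 2, 0]
Event 3: LOCAL 2: VV[2][2]++ -> VV[2]=[0, 0, 1]
Event 4: SEND 1->2: VV[1][1]++ -> VV[1]=[0, 3, 0], msg_vec=[0, 3, 0]; VV[2]=max(VV[2],msg_vec) then VV[2][2]++ -> VV[2]=[0, 3, 2]
Event 5: SEND 0->2: VV[0][0]++ -> VV[0]=[1, 0, 0], msg_vec=[1, 0, 0]; VV[2]=max(VV[2],msg_vec) then VV[2][2]++ -> VV[2]=[1, 3, 3]
Event 6: LOCAL 0: VV[0][0]++ -> VV[0]=[2, 0, 0]
Event 7: LOCAL 2: VV[2][2]++ -> VV[2]=[1, 3, 4]
Event 8: SEND 0->1: VV[0][0]++ -> VV[0]=[3, 0, 0], msg_vec=[3, 0, 0]; VV[1]=max(VV[1],msg_vec) then VV[1][1]++ -> VV[1]=[3, 4, 0]
Event 1 stamp: [0, 1, 0]
Event 8 stamp: [3, 0, 0]
[0, 1, 0] <= [3, 0, 0]? False. Equal? False. Happens-before: False

Answer: no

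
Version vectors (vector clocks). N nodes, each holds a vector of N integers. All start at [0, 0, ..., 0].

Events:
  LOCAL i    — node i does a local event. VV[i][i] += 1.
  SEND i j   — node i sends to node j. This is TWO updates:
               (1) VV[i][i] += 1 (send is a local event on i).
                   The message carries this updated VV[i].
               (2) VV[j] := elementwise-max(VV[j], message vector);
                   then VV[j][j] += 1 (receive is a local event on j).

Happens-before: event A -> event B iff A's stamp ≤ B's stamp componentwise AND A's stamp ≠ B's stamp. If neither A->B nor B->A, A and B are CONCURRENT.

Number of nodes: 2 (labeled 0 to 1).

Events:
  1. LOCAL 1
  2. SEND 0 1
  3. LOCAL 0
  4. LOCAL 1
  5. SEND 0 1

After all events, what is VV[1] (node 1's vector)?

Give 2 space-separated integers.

Initial: VV[0]=[0, 0]
Initial: VV[1]=[0, 0]
Event 1: LOCAL 1: VV[1][1]++ -> VV[1]=[0, 1]
Event 2: SEND 0->1: VV[0][0]++ -> VV[0]=[1, 0], msg_vec=[1, 0]; VV[1]=max(VV[1],msg_vec) then VV[1][1]++ -> VV[1]=[1, 2]
Event 3: LOCAL 0: VV[0][0]++ -> VV[0]=[2, 0]
Event 4: LOCAL 1: VV[1][1]++ -> VV[1]=[1, 3]
Event 5: SEND 0->1: VV[0][0]++ -> VV[0]=[3, 0], msg_vec=[3, 0]; VV[1]=max(VV[1],msg_vec) then VV[1][1]++ -> VV[1]=[3, 4]
Final vectors: VV[0]=[3, 0]; VV[1]=[3, 4]

Answer: 3 4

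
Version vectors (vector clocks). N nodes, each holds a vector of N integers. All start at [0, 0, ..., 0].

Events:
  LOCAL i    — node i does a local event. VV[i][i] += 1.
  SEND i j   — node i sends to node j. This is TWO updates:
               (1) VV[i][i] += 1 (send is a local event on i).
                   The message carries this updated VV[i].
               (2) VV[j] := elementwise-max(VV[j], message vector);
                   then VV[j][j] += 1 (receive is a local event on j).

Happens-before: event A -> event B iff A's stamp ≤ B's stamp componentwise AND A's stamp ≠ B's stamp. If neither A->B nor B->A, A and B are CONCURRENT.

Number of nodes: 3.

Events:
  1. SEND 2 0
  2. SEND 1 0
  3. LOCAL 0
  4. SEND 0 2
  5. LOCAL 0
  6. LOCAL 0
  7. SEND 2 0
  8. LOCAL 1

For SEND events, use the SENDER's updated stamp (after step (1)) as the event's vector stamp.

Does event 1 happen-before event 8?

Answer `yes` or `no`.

Initial: VV[0]=[0, 0, 0]
Initial: VV[1]=[0, 0, 0]
Initial: VV[2]=[0, 0, 0]
Event 1: SEND 2->0: VV[2][2]++ -> VV[2]=[0, 0, 1], msg_vec=[0, 0, 1]; VV[0]=max(VV[0],msg_vec) then VV[0][0]++ -> VV[0]=[1, 0, 1]
Event 2: SEND 1->0: VV[1][1]++ -> VV[1]=[0, 1, 0], msg_vec=[0, 1, 0]; VV[0]=max(VV[0],msg_vec) then VV[0][0]++ -> VV[0]=[2, 1, 1]
Event 3: LOCAL 0: VV[0][0]++ -> VV[0]=[3, 1, 1]
Event 4: SEND 0->2: VV[0][0]++ -> VV[0]=[4, 1, 1], msg_vec=[4, 1, 1]; VV[2]=max(VV[2],msg_vec) then VV[2][2]++ -> VV[2]=[4, 1, 2]
Event 5: LOCAL 0: VV[0][0]++ -> VV[0]=[5, 1, 1]
Event 6: LOCAL 0: VV[0][0]++ -> VV[0]=[6, 1, 1]
Event 7: SEND 2->0: VV[2][2]++ -> VV[2]=[4, 1, 3], msg_vec=[4, 1, 3]; VV[0]=max(VV[0],msg_vec) then VV[0][0]++ -> VV[0]=[7, 1, 3]
Event 8: LOCAL 1: VV[1][1]++ -> VV[1]=[0, 2, 0]
Event 1 stamp: [0, 0, 1]
Event 8 stamp: [0, 2, 0]
[0, 0, 1] <= [0, 2, 0]? False. Equal? False. Happens-before: False

Answer: no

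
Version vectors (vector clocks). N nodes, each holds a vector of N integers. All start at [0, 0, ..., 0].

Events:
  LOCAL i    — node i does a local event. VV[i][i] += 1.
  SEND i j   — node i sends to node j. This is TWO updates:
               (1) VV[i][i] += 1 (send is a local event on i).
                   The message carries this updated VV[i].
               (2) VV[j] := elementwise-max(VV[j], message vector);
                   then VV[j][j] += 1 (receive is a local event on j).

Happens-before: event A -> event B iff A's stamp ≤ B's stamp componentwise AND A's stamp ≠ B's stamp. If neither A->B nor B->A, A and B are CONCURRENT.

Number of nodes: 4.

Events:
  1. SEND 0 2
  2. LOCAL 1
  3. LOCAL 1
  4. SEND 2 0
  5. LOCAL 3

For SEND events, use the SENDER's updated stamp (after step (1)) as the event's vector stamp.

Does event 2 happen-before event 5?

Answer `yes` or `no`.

Initial: VV[0]=[0, 0, 0, 0]
Initial: VV[1]=[0, 0, 0, 0]
Initial: VV[2]=[0, 0, 0, 0]
Initial: VV[3]=[0, 0, 0, 0]
Event 1: SEND 0->2: VV[0][0]++ -> VV[0]=[1, 0, 0, 0], msg_vec=[1, 0, 0, 0]; VV[2]=max(VV[2],msg_vec) then VV[2][2]++ -> VV[2]=[1, 0, 1, 0]
Event 2: LOCAL 1: VV[1][1]++ -> VV[1]=[0, 1, 0, 0]
Event 3: LOCAL 1: VV[1][1]++ -> VV[1]=[0, 2, 0, 0]
Event 4: SEND 2->0: VV[2][2]++ -> VV[2]=[1, 0, 2, 0], msg_vec=[1, 0, 2, 0]; VV[0]=max(VV[0],msg_vec) then VV[0][0]++ -> VV[0]=[2, 0, 2, 0]
Event 5: LOCAL 3: VV[3][3]++ -> VV[3]=[0, 0, 0, 1]
Event 2 stamp: [0, 1, 0, 0]
Event 5 stamp: [0, 0, 0, 1]
[0, 1, 0, 0] <= [0, 0, 0, 1]? False. Equal? False. Happens-before: False

Answer: no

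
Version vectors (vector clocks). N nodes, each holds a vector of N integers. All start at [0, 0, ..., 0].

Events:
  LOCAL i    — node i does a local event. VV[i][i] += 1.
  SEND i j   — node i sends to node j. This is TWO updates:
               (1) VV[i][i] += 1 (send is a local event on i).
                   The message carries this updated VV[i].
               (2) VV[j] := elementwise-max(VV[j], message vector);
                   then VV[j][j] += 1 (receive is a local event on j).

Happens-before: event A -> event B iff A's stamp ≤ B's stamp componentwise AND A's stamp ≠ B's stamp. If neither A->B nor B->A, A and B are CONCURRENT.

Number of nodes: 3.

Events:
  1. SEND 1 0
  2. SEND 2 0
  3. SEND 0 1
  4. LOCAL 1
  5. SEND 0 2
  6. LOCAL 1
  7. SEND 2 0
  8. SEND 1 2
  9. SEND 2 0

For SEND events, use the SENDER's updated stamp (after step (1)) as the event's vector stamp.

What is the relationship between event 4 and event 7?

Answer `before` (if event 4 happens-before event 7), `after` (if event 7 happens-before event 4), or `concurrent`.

Initial: VV[0]=[0, 0, 0]
Initial: VV[1]=[0, 0, 0]
Initial: VV[2]=[0, 0, 0]
Event 1: SEND 1->0: VV[1][1]++ -> VV[1]=[0, 1, 0], msg_vec=[0, 1, 0]; VV[0]=max(VV[0],msg_vec) then VV[0][0]++ -> VV[0]=[1, 1, 0]
Event 2: SEND 2->0: VV[2][2]++ -> VV[2]=[0, 0, 1], msg_vec=[0, 0, 1]; VV[0]=max(VV[0],msg_vec) then VV[0][0]++ -> VV[0]=[2, 1, 1]
Event 3: SEND 0->1: VV[0][0]++ -> VV[0]=[3, 1, 1], msg_vec=[3, 1, 1]; VV[1]=max(VV[1],msg_vec) then VV[1][1]++ -> VV[1]=[3, 2, 1]
Event 4: LOCAL 1: VV[1][1]++ -> VV[1]=[3, 3, 1]
Event 5: SEND 0->2: VV[0][0]++ -> VV[0]=[4, 1, 1], msg_vec=[4, 1, 1]; VV[2]=max(VV[2],msg_vec) then VV[2][2]++ -> VV[2]=[4, 1, 2]
Event 6: LOCAL 1: VV[1][1]++ -> VV[1]=[3, 4, 1]
Event 7: SEND 2->0: VV[2][2]++ -> VV[2]=[4, 1, 3], msg_vec=[4, 1, 3]; VV[0]=max(VV[0],msg_vec) then VV[0][0]++ -> VV[0]=[5, 1, 3]
Event 8: SEND 1->2: VV[1][1]++ -> VV[1]=[3, 5, 1], msg_vec=[3, 5, 1]; VV[2]=max(VV[2],msg_vec) then VV[2][2]++ -> VV[2]=[4, 5, 4]
Event 9: SEND 2->0: VV[2][2]++ -> VV[2]=[4, 5, 5], msg_vec=[4, 5, 5]; VV[0]=max(VV[0],msg_vec) then VV[0][0]++ -> VV[0]=[6, 5, 5]
Event 4 stamp: [3, 3, 1]
Event 7 stamp: [4, 1, 3]
[3, 3, 1] <= [4, 1, 3]? False
[4, 1, 3] <= [3, 3, 1]? False
Relation: concurrent

Answer: concurrent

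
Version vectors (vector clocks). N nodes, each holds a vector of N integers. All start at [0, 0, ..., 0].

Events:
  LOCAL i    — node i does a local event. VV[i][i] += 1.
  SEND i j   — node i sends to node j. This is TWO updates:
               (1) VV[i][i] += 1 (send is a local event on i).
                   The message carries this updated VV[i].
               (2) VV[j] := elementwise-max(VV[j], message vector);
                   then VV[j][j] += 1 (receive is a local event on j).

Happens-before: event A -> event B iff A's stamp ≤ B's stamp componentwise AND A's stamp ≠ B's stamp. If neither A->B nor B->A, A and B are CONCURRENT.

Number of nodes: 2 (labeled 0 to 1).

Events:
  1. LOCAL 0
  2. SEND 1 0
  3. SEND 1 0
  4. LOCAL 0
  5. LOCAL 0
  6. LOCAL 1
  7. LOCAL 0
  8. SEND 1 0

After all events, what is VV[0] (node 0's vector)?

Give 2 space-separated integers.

Answer: 7 4

Derivation:
Initial: VV[0]=[0, 0]
Initial: VV[1]=[0, 0]
Event 1: LOCAL 0: VV[0][0]++ -> VV[0]=[1, 0]
Event 2: SEND 1->0: VV[1][1]++ -> VV[1]=[0, 1], msg_vec=[0, 1]; VV[0]=max(VV[0],msg_vec) then VV[0][0]++ -> VV[0]=[2, 1]
Event 3: SEND 1->0: VV[1][1]++ -> VV[1]=[0, 2], msg_vec=[0, 2]; VV[0]=max(VV[0],msg_vec) then VV[0][0]++ -> VV[0]=[3, 2]
Event 4: LOCAL 0: VV[0][0]++ -> VV[0]=[4, 2]
Event 5: LOCAL 0: VV[0][0]++ -> VV[0]=[5, 2]
Event 6: LOCAL 1: VV[1][1]++ -> VV[1]=[0, 3]
Event 7: LOCAL 0: VV[0][0]++ -> VV[0]=[6, 2]
Event 8: SEND 1->0: VV[1][1]++ -> VV[1]=[0, 4], msg_vec=[0, 4]; VV[0]=max(VV[0],msg_vec) then VV[0][0]++ -> VV[0]=[7, 4]
Final vectors: VV[0]=[7, 4]; VV[1]=[0, 4]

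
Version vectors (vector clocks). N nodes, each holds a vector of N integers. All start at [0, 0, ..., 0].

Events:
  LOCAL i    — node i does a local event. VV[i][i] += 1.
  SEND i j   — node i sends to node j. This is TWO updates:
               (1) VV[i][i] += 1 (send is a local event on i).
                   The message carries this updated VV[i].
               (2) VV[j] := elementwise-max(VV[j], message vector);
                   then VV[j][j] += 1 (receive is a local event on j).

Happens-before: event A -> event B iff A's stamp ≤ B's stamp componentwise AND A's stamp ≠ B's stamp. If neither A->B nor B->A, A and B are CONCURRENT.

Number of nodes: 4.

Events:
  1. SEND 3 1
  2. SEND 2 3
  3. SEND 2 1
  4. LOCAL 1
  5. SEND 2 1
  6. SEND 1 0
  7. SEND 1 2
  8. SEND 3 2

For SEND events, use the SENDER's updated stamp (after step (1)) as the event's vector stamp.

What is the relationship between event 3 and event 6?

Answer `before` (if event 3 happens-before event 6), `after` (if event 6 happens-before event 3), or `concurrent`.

Answer: before

Derivation:
Initial: VV[0]=[0, 0, 0, 0]
Initial: VV[1]=[0, 0, 0, 0]
Initial: VV[2]=[0, 0, 0, 0]
Initial: VV[3]=[0, 0, 0, 0]
Event 1: SEND 3->1: VV[3][3]++ -> VV[3]=[0, 0, 0, 1], msg_vec=[0, 0, 0, 1]; VV[1]=max(VV[1],msg_vec) then VV[1][1]++ -> VV[1]=[0, 1, 0, 1]
Event 2: SEND 2->3: VV[2][2]++ -> VV[2]=[0, 0, 1, 0], msg_vec=[0, 0, 1, 0]; VV[3]=max(VV[3],msg_vec) then VV[3][3]++ -> VV[3]=[0, 0, 1, 2]
Event 3: SEND 2->1: VV[2][2]++ -> VV[2]=[0, 0, 2, 0], msg_vec=[0, 0, 2, 0]; VV[1]=max(VV[1],msg_vec) then VV[1][1]++ -> VV[1]=[0, 2, 2, 1]
Event 4: LOCAL 1: VV[1][1]++ -> VV[1]=[0, 3, 2, 1]
Event 5: SEND 2->1: VV[2][2]++ -> VV[2]=[0, 0, 3, 0], msg_vec=[0, 0, 3, 0]; VV[1]=max(VV[1],msg_vec) then VV[1][1]++ -> VV[1]=[0, 4, 3, 1]
Event 6: SEND 1->0: VV[1][1]++ -> VV[1]=[0, 5, 3, 1], msg_vec=[0, 5, 3, 1]; VV[0]=max(VV[0],msg_vec) then VV[0][0]++ -> VV[0]=[1, 5, 3, 1]
Event 7: SEND 1->2: VV[1][1]++ -> VV[1]=[0, 6, 3, 1], msg_vec=[0, 6, 3, 1]; VV[2]=max(VV[2],msg_vec) then VV[2][2]++ -> VV[2]=[0, 6, 4, 1]
Event 8: SEND 3->2: VV[3][3]++ -> VV[3]=[0, 0, 1, 3], msg_vec=[0, 0, 1, 3]; VV[2]=max(VV[2],msg_vec) then VV[2][2]++ -> VV[2]=[0, 6, 5, 3]
Event 3 stamp: [0, 0, 2, 0]
Event 6 stamp: [0, 5, 3, 1]
[0, 0, 2, 0] <= [0, 5, 3, 1]? True
[0, 5, 3, 1] <= [0, 0, 2, 0]? False
Relation: before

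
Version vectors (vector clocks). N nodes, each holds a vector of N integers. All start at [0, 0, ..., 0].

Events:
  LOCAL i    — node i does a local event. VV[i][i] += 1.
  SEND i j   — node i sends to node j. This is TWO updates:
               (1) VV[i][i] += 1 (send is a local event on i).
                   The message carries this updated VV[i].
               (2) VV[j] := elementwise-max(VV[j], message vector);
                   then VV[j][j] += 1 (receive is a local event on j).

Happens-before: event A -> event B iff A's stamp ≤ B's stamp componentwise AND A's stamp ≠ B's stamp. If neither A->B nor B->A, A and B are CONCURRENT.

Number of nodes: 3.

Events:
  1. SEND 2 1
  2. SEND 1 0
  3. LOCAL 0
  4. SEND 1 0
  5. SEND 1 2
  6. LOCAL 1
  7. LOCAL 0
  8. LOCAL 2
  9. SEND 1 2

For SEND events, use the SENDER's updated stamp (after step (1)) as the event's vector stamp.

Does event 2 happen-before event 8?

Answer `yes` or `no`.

Answer: yes

Derivation:
Initial: VV[0]=[0, 0, 0]
Initial: VV[1]=[0, 0, 0]
Initial: VV[2]=[0, 0, 0]
Event 1: SEND 2->1: VV[2][2]++ -> VV[2]=[0, 0, 1], msg_vec=[0, 0, 1]; VV[1]=max(VV[1],msg_vec) then VV[1][1]++ -> VV[1]=[0, 1, 1]
Event 2: SEND 1->0: VV[1][1]++ -> VV[1]=[0, 2, 1], msg_vec=[0, 2, 1]; VV[0]=max(VV[0],msg_vec) then VV[0][0]++ -> VV[0]=[1, 2, 1]
Event 3: LOCAL 0: VV[0][0]++ -> VV[0]=[2, 2, 1]
Event 4: SEND 1->0: VV[1][1]++ -> VV[1]=[0, 3, 1], msg_vec=[0, 3, 1]; VV[0]=max(VV[0],msg_vec) then VV[0][0]++ -> VV[0]=[3, 3, 1]
Event 5: SEND 1->2: VV[1][1]++ -> VV[1]=[0, 4, 1], msg_vec=[0, 4, 1]; VV[2]=max(VV[2],msg_vec) then VV[2][2]++ -> VV[2]=[0, 4, 2]
Event 6: LOCAL 1: VV[1][1]++ -> VV[1]=[0, 5, 1]
Event 7: LOCAL 0: VV[0][0]++ -> VV[0]=[4, 3, 1]
Event 8: LOCAL 2: VV[2][2]++ -> VV[2]=[0, 4, 3]
Event 9: SEND 1->2: VV[1][1]++ -> VV[1]=[0, 6, 1], msg_vec=[0, 6, 1]; VV[2]=max(VV[2],msg_vec) then VV[2][2]++ -> VV[2]=[0, 6, 4]
Event 2 stamp: [0, 2, 1]
Event 8 stamp: [0, 4, 3]
[0, 2, 1] <= [0, 4, 3]? True. Equal? False. Happens-before: True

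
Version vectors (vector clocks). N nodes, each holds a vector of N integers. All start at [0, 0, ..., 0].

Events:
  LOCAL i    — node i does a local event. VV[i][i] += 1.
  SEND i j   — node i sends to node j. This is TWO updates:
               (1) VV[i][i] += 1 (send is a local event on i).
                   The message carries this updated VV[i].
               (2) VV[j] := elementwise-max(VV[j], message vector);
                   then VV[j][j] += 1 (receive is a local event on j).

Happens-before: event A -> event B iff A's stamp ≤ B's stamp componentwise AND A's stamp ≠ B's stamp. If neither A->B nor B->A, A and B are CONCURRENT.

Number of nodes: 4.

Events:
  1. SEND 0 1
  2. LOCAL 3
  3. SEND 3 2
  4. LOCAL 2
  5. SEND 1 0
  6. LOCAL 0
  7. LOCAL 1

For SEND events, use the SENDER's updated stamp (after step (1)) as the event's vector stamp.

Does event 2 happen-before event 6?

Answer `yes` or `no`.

Initial: VV[0]=[0, 0, 0, 0]
Initial: VV[1]=[0, 0, 0, 0]
Initial: VV[2]=[0, 0, 0, 0]
Initial: VV[3]=[0, 0, 0, 0]
Event 1: SEND 0->1: VV[0][0]++ -> VV[0]=[1, 0, 0, 0], msg_vec=[1, 0, 0, 0]; VV[1]=max(VV[1],msg_vec) then VV[1][1]++ -> VV[1]=[1, 1, 0, 0]
Event 2: LOCAL 3: VV[3][3]++ -> VV[3]=[0, 0, 0, 1]
Event 3: SEND 3->2: VV[3][3]++ -> VV[3]=[0, 0, 0, 2], msg_vec=[0, 0, 0, 2]; VV[2]=max(VV[2],msg_vec) then VV[2][2]++ -> VV[2]=[0, 0, 1, 2]
Event 4: LOCAL 2: VV[2][2]++ -> VV[2]=[0, 0, 2, 2]
Event 5: SEND 1->0: VV[1][1]++ -> VV[1]=[1, 2, 0, 0], msg_vec=[1, 2, 0, 0]; VV[0]=max(VV[0],msg_vec) then VV[0][0]++ -> VV[0]=[2, 2, 0, 0]
Event 6: LOCAL 0: VV[0][0]++ -> VV[0]=[3, 2, 0, 0]
Event 7: LOCAL 1: VV[1][1]++ -> VV[1]=[1, 3, 0, 0]
Event 2 stamp: [0, 0, 0, 1]
Event 6 stamp: [3, 2, 0, 0]
[0, 0, 0, 1] <= [3, 2, 0, 0]? False. Equal? False. Happens-before: False

Answer: no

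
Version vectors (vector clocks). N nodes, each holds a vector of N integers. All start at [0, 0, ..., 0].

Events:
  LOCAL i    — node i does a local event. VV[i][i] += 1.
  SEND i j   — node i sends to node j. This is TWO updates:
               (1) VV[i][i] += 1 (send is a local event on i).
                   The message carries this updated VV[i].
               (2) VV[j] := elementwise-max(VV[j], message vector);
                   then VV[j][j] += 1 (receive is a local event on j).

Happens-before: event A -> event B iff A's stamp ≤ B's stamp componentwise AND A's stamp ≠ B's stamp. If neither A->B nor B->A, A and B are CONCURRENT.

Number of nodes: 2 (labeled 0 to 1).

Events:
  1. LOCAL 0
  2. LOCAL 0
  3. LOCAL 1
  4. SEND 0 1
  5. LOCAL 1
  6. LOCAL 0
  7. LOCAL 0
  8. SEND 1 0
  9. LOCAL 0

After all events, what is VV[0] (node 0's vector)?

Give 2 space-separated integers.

Initial: VV[0]=[0, 0]
Initial: VV[1]=[0, 0]
Event 1: LOCAL 0: VV[0][0]++ -> VV[0]=[1, 0]
Event 2: LOCAL 0: VV[0][0]++ -> VV[0]=[2, 0]
Event 3: LOCAL 1: VV[1][1]++ -> VV[1]=[0, 1]
Event 4: SEND 0->1: VV[0][0]++ -> VV[0]=[3, 0], msg_vec=[3, 0]; VV[1]=max(VV[1],msg_vec) then VV[1][1]++ -> VV[1]=[3, 2]
Event 5: LOCAL 1: VV[1][1]++ -> VV[1]=[3, 3]
Event 6: LOCAL 0: VV[0][0]++ -> VV[0]=[4, 0]
Event 7: LOCAL 0: VV[0][0]++ -> VV[0]=[5, 0]
Event 8: SEND 1->0: VV[1][1]++ -> VV[1]=[3, 4], msg_vec=[3, 4]; VV[0]=max(VV[0],msg_vec) then VV[0][0]++ -> VV[0]=[6, 4]
Event 9: LOCAL 0: VV[0][0]++ -> VV[0]=[7, 4]
Final vectors: VV[0]=[7, 4]; VV[1]=[3, 4]

Answer: 7 4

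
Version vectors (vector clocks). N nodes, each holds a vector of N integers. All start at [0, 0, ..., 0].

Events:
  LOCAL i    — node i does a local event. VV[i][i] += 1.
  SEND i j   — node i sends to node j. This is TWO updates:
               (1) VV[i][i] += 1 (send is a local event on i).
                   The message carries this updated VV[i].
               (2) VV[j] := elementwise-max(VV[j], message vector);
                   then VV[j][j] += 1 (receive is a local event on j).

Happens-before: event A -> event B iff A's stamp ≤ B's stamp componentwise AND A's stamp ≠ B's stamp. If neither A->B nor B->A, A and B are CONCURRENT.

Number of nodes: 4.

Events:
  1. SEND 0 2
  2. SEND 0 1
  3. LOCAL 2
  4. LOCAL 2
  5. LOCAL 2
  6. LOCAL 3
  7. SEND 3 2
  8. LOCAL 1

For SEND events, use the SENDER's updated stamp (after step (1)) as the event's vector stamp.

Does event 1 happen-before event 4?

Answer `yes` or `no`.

Initial: VV[0]=[0, 0, 0, 0]
Initial: VV[1]=[0, 0, 0, 0]
Initial: VV[2]=[0, 0, 0, 0]
Initial: VV[3]=[0, 0, 0, 0]
Event 1: SEND 0->2: VV[0][0]++ -> VV[0]=[1, 0, 0, 0], msg_vec=[1, 0, 0, 0]; VV[2]=max(VV[2],msg_vec) then VV[2][2]++ -> VV[2]=[1, 0, 1, 0]
Event 2: SEND 0->1: VV[0][0]++ -> VV[0]=[2, 0, 0, 0], msg_vec=[2, 0, 0, 0]; VV[1]=max(VV[1],msg_vec) then VV[1][1]++ -> VV[1]=[2, 1, 0, 0]
Event 3: LOCAL 2: VV[2][2]++ -> VV[2]=[1, 0, 2, 0]
Event 4: LOCAL 2: VV[2][2]++ -> VV[2]=[1, 0, 3, 0]
Event 5: LOCAL 2: VV[2][2]++ -> VV[2]=[1, 0, 4, 0]
Event 6: LOCAL 3: VV[3][3]++ -> VV[3]=[0, 0, 0, 1]
Event 7: SEND 3->2: VV[3][3]++ -> VV[3]=[0, 0, 0, 2], msg_vec=[0, 0, 0, 2]; VV[2]=max(VV[2],msg_vec) then VV[2][2]++ -> VV[2]=[1, 0, 5, 2]
Event 8: LOCAL 1: VV[1][1]++ -> VV[1]=[2, 2, 0, 0]
Event 1 stamp: [1, 0, 0, 0]
Event 4 stamp: [1, 0, 3, 0]
[1, 0, 0, 0] <= [1, 0, 3, 0]? True. Equal? False. Happens-before: True

Answer: yes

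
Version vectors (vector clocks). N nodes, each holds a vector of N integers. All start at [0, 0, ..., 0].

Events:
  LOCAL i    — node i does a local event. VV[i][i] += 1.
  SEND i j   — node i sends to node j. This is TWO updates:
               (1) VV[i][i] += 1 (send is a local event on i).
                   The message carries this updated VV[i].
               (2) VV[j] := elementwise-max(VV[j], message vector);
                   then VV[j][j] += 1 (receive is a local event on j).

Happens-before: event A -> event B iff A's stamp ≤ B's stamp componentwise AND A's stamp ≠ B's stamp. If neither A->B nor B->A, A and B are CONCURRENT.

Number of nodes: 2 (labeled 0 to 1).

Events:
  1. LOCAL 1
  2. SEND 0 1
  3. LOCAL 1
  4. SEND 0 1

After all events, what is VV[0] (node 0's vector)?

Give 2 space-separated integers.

Initial: VV[0]=[0, 0]
Initial: VV[1]=[0, 0]
Event 1: LOCAL 1: VV[1][1]++ -> VV[1]=[0, 1]
Event 2: SEND 0->1: VV[0][0]++ -> VV[0]=[1, 0], msg_vec=[1, 0]; VV[1]=max(VV[1],msg_vec) then VV[1][1]++ -> VV[1]=[1, 2]
Event 3: LOCAL 1: VV[1][1]++ -> VV[1]=[1, 3]
Event 4: SEND 0->1: VV[0][0]++ -> VV[0]=[2, 0], msg_vec=[2, 0]; VV[1]=max(VV[1],msg_vec) then VV[1][1]++ -> VV[1]=[2, 4]
Final vectors: VV[0]=[2, 0]; VV[1]=[2, 4]

Answer: 2 0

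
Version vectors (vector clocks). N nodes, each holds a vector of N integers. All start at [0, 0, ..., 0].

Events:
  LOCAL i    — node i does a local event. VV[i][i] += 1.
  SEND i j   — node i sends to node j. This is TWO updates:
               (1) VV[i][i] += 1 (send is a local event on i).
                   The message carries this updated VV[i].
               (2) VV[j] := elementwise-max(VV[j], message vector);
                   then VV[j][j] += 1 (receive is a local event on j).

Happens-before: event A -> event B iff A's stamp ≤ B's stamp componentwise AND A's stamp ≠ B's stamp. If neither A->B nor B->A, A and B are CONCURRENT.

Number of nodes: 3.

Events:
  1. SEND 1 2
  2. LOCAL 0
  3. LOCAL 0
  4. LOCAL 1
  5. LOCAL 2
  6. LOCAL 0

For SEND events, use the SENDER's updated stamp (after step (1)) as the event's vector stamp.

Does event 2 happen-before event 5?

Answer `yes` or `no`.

Answer: no

Derivation:
Initial: VV[0]=[0, 0, 0]
Initial: VV[1]=[0, 0, 0]
Initial: VV[2]=[0, 0, 0]
Event 1: SEND 1->2: VV[1][1]++ -> VV[1]=[0, 1, 0], msg_vec=[0, 1, 0]; VV[2]=max(VV[2],msg_vec) then VV[2][2]++ -> VV[2]=[0, 1, 1]
Event 2: LOCAL 0: VV[0][0]++ -> VV[0]=[1, 0, 0]
Event 3: LOCAL 0: VV[0][0]++ -> VV[0]=[2, 0, 0]
Event 4: LOCAL 1: VV[1][1]++ -> VV[1]=[0, 2, 0]
Event 5: LOCAL 2: VV[2][2]++ -> VV[2]=[0, 1, 2]
Event 6: LOCAL 0: VV[0][0]++ -> VV[0]=[3, 0, 0]
Event 2 stamp: [1, 0, 0]
Event 5 stamp: [0, 1, 2]
[1, 0, 0] <= [0, 1, 2]? False. Equal? False. Happens-before: False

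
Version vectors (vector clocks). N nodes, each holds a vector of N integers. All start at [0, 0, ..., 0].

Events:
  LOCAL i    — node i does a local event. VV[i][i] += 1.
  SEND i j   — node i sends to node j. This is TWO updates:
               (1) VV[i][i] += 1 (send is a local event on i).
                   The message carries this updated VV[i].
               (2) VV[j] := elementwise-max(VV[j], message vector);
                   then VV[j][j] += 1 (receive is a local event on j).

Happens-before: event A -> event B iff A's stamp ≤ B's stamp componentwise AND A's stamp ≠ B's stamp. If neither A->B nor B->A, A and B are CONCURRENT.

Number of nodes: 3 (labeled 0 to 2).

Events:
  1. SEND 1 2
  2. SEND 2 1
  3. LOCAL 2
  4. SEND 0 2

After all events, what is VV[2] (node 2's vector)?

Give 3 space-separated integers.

Answer: 1 1 4

Derivation:
Initial: VV[0]=[0, 0, 0]
Initial: VV[1]=[0, 0, 0]
Initial: VV[2]=[0, 0, 0]
Event 1: SEND 1->2: VV[1][1]++ -> VV[1]=[0, 1, 0], msg_vec=[0, 1, 0]; VV[2]=max(VV[2],msg_vec) then VV[2][2]++ -> VV[2]=[0, 1, 1]
Event 2: SEND 2->1: VV[2][2]++ -> VV[2]=[0, 1, 2], msg_vec=[0, 1, 2]; VV[1]=max(VV[1],msg_vec) then VV[1][1]++ -> VV[1]=[0, 2, 2]
Event 3: LOCAL 2: VV[2][2]++ -> VV[2]=[0, 1, 3]
Event 4: SEND 0->2: VV[0][0]++ -> VV[0]=[1, 0, 0], msg_vec=[1, 0, 0]; VV[2]=max(VV[2],msg_vec) then VV[2][2]++ -> VV[2]=[1, 1, 4]
Final vectors: VV[0]=[1, 0, 0]; VV[1]=[0, 2, 2]; VV[2]=[1, 1, 4]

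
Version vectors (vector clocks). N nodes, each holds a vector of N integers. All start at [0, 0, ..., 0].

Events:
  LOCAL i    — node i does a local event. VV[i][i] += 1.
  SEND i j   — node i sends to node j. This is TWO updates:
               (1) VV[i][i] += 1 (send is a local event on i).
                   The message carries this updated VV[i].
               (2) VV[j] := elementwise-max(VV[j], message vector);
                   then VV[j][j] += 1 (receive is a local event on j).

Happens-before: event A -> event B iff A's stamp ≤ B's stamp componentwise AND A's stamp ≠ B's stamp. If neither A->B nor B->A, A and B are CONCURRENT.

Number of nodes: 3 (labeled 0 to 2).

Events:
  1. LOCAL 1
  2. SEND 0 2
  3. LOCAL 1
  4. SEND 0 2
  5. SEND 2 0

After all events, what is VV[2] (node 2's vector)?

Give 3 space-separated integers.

Answer: 2 0 3

Derivation:
Initial: VV[0]=[0, 0, 0]
Initial: VV[1]=[0, 0, 0]
Initial: VV[2]=[0, 0, 0]
Event 1: LOCAL 1: VV[1][1]++ -> VV[1]=[0, 1, 0]
Event 2: SEND 0->2: VV[0][0]++ -> VV[0]=[1, 0, 0], msg_vec=[1, 0, 0]; VV[2]=max(VV[2],msg_vec) then VV[2][2]++ -> VV[2]=[1, 0, 1]
Event 3: LOCAL 1: VV[1][1]++ -> VV[1]=[0, 2, 0]
Event 4: SEND 0->2: VV[0][0]++ -> VV[0]=[2, 0, 0], msg_vec=[2, 0, 0]; VV[2]=max(VV[2],msg_vec) then VV[2][2]++ -> VV[2]=[2, 0, 2]
Event 5: SEND 2->0: VV[2][2]++ -> VV[2]=[2, 0, 3], msg_vec=[2, 0, 3]; VV[0]=max(VV[0],msg_vec) then VV[0][0]++ -> VV[0]=[3, 0, 3]
Final vectors: VV[0]=[3, 0, 3]; VV[1]=[0, 2, 0]; VV[2]=[2, 0, 3]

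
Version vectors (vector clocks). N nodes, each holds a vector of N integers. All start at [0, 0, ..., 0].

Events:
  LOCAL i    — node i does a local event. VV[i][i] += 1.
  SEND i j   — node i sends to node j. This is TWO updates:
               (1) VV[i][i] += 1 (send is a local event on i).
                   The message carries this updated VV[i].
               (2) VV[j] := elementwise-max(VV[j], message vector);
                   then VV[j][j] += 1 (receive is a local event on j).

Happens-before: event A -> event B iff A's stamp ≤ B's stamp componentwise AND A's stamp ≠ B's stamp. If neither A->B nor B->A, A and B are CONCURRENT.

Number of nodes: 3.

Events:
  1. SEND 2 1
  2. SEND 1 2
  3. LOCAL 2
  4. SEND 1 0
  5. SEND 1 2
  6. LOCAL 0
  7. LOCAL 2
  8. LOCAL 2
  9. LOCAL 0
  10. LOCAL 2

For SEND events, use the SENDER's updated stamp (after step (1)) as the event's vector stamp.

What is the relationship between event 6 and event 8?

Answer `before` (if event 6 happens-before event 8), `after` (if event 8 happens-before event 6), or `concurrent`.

Answer: concurrent

Derivation:
Initial: VV[0]=[0, 0, 0]
Initial: VV[1]=[0, 0, 0]
Initial: VV[2]=[0, 0, 0]
Event 1: SEND 2->1: VV[2][2]++ -> VV[2]=[0, 0, 1], msg_vec=[0, 0, 1]; VV[1]=max(VV[1],msg_vec) then VV[1][1]++ -> VV[1]=[0, 1, 1]
Event 2: SEND 1->2: VV[1][1]++ -> VV[1]=[0, 2, 1], msg_vec=[0, 2, 1]; VV[2]=max(VV[2],msg_vec) then VV[2][2]++ -> VV[2]=[0, 2, 2]
Event 3: LOCAL 2: VV[2][2]++ -> VV[2]=[0, 2, 3]
Event 4: SEND 1->0: VV[1][1]++ -> VV[1]=[0, 3, 1], msg_vec=[0, 3, 1]; VV[0]=max(VV[0],msg_vec) then VV[0][0]++ -> VV[0]=[1, 3, 1]
Event 5: SEND 1->2: VV[1][1]++ -> VV[1]=[0, 4, 1], msg_vec=[0, 4, 1]; VV[2]=max(VV[2],msg_vec) then VV[2][2]++ -> VV[2]=[0, 4, 4]
Event 6: LOCAL 0: VV[0][0]++ -> VV[0]=[2, 3, 1]
Event 7: LOCAL 2: VV[2][2]++ -> VV[2]=[0, 4, 5]
Event 8: LOCAL 2: VV[2][2]++ -> VV[2]=[0, 4, 6]
Event 9: LOCAL 0: VV[0][0]++ -> VV[0]=[3, 3, 1]
Event 10: LOCAL 2: VV[2][2]++ -> VV[2]=[0, 4, 7]
Event 6 stamp: [2, 3, 1]
Event 8 stamp: [0, 4, 6]
[2, 3, 1] <= [0, 4, 6]? False
[0, 4, 6] <= [2, 3, 1]? False
Relation: concurrent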